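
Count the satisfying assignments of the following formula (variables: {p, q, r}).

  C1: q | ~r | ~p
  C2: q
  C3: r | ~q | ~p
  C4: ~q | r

There are 2^3 = 8 truth assignments over (p, q, r).
Split on p. With p = 1, the clauses containing p are satisfied and ~p drops from the rest; 1 of the 2^2 = 4 assignments to the other variables satisfy what remains.
With p = 0, by the same count on the reduced clause set, 1 assignment works.
Total: 1 + 1 = 2.

2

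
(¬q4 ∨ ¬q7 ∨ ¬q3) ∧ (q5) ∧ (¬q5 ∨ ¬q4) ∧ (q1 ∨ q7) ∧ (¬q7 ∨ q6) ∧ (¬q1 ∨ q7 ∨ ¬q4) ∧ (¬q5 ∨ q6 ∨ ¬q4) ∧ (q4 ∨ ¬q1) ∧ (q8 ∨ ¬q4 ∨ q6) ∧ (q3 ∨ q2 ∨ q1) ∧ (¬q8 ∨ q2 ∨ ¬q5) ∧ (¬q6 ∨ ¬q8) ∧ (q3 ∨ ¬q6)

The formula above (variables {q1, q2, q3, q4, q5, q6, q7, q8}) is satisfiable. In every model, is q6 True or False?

True

Suppose q6 = False.
The clause (q5) is unit, so q5 = True.
The clause (¬q4) is unit, so q4 = False.
The clause (¬q7) is unit, so q7 = False.
The clause (q1) is unit, so q1 = True.
That conflicts with the unit clause (¬q1).
So every satisfying assignment has q6 = True.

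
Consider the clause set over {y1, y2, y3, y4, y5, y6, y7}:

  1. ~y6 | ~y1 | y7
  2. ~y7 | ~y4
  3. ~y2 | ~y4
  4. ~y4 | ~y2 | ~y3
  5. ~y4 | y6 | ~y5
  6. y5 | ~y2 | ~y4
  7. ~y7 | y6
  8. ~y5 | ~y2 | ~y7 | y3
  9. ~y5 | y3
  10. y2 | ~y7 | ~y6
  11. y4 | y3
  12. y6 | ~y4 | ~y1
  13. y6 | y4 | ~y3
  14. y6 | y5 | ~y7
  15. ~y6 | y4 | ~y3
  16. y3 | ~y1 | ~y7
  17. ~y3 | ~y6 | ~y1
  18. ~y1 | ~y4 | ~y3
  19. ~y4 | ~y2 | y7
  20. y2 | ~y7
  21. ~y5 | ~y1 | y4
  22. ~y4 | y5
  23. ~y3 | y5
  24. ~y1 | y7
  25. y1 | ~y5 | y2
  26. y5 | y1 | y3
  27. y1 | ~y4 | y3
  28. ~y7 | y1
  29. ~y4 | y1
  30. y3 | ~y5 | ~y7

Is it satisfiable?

Suppose y7 = 0.
(~y1) alone gives y1 = 0.
(~y4) alone gives y4 = 0.
(y3) alone gives y3 = 1.
(y6) alone gives y6 = 1.
But (~y6) is also a unit clause — contradiction.
So y7 must be the other value — set y7 = 1.
(~y4) alone gives y4 = 0.
(y6) alone gives y6 = 1.
(y2) alone gives y2 = 1.
(y3) alone gives y3 = 1.
But (~y3) is also a unit clause — contradiction.
Neither y7 = 1 nor y7 = 0 works.
No assignment satisfies every clause.

No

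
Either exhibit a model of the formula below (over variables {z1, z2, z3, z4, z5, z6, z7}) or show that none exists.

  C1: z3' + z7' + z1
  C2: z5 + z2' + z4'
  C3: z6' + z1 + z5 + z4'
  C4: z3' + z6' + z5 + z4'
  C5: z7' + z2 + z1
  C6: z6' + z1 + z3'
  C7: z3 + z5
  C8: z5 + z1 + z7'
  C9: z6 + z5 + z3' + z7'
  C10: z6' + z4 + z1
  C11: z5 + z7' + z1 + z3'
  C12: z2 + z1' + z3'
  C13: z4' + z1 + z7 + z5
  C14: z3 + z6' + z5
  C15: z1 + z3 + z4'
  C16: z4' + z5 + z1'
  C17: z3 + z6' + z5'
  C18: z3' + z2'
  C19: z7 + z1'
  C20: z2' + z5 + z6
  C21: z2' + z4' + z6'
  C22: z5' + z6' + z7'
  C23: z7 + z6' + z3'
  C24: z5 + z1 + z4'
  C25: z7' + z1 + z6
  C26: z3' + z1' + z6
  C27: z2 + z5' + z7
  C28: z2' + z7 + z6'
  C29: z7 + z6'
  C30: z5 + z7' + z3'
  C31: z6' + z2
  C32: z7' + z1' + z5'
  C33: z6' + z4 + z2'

z1=0, z2=1, z3=0, z4=0, z5=1, z6=0, z7=0

Suppose z3 = 0.
The clause (z5) is unit, so z5 = 1.
The clause (z6') is unit, so z6 = 0.
Suppose z1 = 0.
The clause (z4') is unit, so z4 = 0.
The clause (z7') is unit, so z7 = 0.
The clause (z2) is unit, so z2 = 1.
This assignment satisfies each clause.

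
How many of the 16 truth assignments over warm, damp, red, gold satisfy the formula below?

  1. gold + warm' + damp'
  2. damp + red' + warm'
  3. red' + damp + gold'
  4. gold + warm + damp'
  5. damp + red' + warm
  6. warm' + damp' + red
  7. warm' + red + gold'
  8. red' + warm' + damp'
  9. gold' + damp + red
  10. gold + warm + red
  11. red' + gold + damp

There are 2^4 = 16 truth assignments over (warm, damp, red, gold).
Check each against the 11 clauses (columns in the order warm, damp, red, gold):
  F F F F  ✗ fails (gold + warm + red)
  F F F T  ✗ fails (gold' + damp + red)
  F F T F  ✗ fails (damp + red' + warm)
  F F T T  ✗ fails (red' + damp + gold')
  F T F F  ✗ fails (gold + warm + damp')
  F T F T  ✓ satisfies all
  F T T F  ✗ fails (gold + warm + damp')
  F T T T  ✓ satisfies all
  T F F F  ✓ satisfies all
  T F F T  ✗ fails (warm' + red + gold')
  T F T F  ✗ fails (damp + red' + warm')
  T F T T  ✗ fails (damp + red' + warm')
  T T F F  ✗ fails (gold + warm' + damp')
  T T F T  ✗ fails (warm' + damp' + red)
  T T T F  ✗ fails (gold + warm' + damp')
  T T T T  ✗ fails (red' + warm' + damp')
3 of the 16 rows are models.

3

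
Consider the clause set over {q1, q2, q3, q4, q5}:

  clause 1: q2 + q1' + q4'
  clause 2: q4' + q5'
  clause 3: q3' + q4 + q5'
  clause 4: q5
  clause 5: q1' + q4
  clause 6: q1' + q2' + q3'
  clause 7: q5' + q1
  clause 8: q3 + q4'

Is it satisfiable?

Unsatisfiable

(q5) alone gives q5 = 1.
(q4') alone gives q4 = 0.
(q3') alone gives q3 = 0.
(q1') alone gives q1 = 0.
Now (q1) is unsatisfied and unit — conflict.
No assignment satisfies every clause.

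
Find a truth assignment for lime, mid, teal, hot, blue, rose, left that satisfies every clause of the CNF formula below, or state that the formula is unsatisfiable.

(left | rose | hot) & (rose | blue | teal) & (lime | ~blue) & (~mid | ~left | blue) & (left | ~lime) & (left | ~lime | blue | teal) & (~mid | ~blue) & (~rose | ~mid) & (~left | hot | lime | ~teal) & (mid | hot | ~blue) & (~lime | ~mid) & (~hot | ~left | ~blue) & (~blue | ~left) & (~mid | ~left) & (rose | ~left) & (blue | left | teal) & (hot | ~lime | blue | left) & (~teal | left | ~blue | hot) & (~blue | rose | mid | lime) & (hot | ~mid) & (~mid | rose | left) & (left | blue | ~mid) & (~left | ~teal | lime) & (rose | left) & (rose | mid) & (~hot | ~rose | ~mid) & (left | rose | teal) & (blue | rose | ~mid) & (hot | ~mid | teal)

lime ↦ 0; mid ↦ 0; teal ↦ 1; hot ↦ 0; blue ↦ 0; rose ↦ 1; left ↦ 0

Suppose lime = 0.
The clause (~blue) is unit, so blue = 0.
Suppose rose = 1.
The clause (~mid) is unit, so mid = 0.
Suppose left = 0.
The clause (teal) is unit, so teal = 1.
All clauses hold; hot can take either value.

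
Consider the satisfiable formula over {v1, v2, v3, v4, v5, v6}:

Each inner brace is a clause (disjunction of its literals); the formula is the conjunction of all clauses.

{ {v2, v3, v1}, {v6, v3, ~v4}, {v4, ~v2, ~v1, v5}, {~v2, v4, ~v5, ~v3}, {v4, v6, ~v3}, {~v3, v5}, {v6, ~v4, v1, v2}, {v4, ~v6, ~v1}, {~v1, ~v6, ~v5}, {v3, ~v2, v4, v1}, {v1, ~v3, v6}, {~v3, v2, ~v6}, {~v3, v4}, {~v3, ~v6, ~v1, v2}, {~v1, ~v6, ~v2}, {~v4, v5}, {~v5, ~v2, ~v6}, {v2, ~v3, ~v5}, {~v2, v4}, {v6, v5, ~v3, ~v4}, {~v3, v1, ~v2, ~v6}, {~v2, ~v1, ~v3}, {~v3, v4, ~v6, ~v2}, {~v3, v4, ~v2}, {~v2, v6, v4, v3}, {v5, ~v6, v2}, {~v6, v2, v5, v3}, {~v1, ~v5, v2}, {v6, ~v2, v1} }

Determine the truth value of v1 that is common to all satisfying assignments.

True

Suppose v1 = 0.
Branch on v2: set v2 = 1.
Unit clause (v4) forces v4 = 1.
Unit clause (v5) forces v5 = 1.
Unit clause (~v6) forces v6 = 0.
But (v6) is also a unit clause — contradiction.
Undo v2 and try v2 = 0.
Unit clause (v3) forces v3 = 1.
Unit clause (v5) forces v5 = 1.
But (~v5) is also a unit clause — contradiction.
Both values of v2 lead to a conflict.
So every satisfying assignment has v1 = True.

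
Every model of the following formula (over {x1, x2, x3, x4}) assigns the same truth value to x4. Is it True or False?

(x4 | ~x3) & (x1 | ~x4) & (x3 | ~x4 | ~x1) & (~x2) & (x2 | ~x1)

Suppose x4 = 1.
(x1) alone gives x1 = 1.
(x3) alone gives x3 = 1.
(~x2) alone gives x2 = 0.
But (x2) is also a unit clause — contradiction.
So every satisfying assignment has x4 = False.

False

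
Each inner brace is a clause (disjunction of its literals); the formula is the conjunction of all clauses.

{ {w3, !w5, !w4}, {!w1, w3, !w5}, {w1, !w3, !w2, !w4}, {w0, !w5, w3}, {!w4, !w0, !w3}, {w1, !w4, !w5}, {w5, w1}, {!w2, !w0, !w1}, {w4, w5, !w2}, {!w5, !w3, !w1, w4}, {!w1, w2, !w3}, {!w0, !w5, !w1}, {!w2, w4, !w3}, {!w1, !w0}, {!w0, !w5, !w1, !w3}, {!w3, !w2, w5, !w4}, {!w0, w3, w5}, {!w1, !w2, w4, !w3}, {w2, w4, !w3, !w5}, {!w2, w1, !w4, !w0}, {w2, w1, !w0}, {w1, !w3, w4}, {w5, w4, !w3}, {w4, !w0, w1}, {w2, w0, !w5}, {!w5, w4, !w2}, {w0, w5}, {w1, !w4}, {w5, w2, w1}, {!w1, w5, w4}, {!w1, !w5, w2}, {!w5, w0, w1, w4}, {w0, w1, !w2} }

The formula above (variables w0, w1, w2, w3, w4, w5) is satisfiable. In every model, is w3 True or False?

True

Suppose w3 = false.
Suppose w5 = false.
Unit clause (w1) forces w1 = true.
Unit clause (!w0) forces w0 = false.
But (w0) is also a unit clause — contradiction.
Undo w5 and try w5 = true.
Unit clause (!w4) forces w4 = false.
Unit clause (!w1) forces w1 = false.
Unit clause (w0) forces w0 = true.
But (!w0) is also a unit clause — contradiction.
Either choice for w5 ends in contradiction.
So every satisfying assignment has w3 = True.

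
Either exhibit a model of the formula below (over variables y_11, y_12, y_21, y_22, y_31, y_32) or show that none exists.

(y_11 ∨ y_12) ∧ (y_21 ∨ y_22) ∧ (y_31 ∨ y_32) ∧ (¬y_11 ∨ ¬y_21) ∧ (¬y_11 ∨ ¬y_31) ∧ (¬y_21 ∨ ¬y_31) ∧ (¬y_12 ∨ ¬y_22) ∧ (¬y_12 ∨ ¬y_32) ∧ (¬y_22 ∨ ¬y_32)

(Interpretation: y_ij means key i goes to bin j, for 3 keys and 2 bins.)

UNSATISFIABLE

Try y_11 = True.
Unit clause (¬y_21) forces y_21 = False.
Unit clause (y_22) forces y_22 = True.
Unit clause (¬y_31) forces y_31 = False.
Unit clause (y_32) forces y_32 = True.
Now (¬y_32) is unsatisfied and unit — conflict.
So y_11 must be the other value — set y_11 = False.
Unit clause (y_12) forces y_12 = True.
Unit clause (¬y_22) forces y_22 = False.
Unit clause (y_21) forces y_21 = True.
Unit clause (¬y_31) forces y_31 = False.
Unit clause (y_32) forces y_32 = True.
Now (¬y_32) is unsatisfied and unit — conflict.
Both values of y_11 lead to a conflict.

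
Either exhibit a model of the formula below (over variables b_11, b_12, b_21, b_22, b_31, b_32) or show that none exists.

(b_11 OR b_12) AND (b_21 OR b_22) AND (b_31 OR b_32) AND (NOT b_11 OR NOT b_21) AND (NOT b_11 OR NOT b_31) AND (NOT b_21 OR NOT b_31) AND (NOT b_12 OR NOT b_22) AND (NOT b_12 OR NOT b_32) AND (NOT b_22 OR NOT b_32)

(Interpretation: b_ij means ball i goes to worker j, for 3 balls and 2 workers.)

UNSATISFIABLE

Branch on b_11: set b_11 = true.
From the singleton clause (NOT b_21), b_21 = false.
From the singleton clause (b_22), b_22 = true.
From the singleton clause (NOT b_31), b_31 = false.
From the singleton clause (b_32), b_32 = true.
But (NOT b_32) is also a unit clause — contradiction.
Undo b_11 and try b_11 = false.
From the singleton clause (b_12), b_12 = true.
From the singleton clause (NOT b_22), b_22 = false.
From the singleton clause (b_21), b_21 = true.
From the singleton clause (NOT b_31), b_31 = false.
From the singleton clause (b_32), b_32 = true.
But (NOT b_32) is also a unit clause — contradiction.
Both values of b_11 lead to a conflict.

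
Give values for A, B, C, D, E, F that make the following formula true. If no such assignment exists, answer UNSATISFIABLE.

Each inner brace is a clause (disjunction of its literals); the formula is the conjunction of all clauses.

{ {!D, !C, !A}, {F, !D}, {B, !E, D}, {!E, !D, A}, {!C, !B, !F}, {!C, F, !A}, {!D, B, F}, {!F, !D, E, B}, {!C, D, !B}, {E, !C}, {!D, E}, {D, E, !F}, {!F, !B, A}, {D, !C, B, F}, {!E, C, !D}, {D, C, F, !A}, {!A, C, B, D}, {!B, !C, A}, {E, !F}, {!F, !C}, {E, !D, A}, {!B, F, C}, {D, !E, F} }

Try F = true.
Unit clause (E) forces E = true.
Unit clause (!C) forces C = false.
Unit clause (!D) forces D = false.
Unit clause (B) forces B = true.
Unit clause (A) forces A = true.
This assignment satisfies each clause.

A=true; B=true; C=false; D=false; E=true; F=true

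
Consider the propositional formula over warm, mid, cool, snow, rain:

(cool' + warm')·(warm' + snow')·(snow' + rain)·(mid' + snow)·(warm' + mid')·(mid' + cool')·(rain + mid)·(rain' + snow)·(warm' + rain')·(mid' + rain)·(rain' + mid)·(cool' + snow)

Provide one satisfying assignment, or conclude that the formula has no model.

warm ↦ 0, mid ↦ 1, cool ↦ 0, snow ↦ 1, rain ↦ 1

Try cool = 0.
Try warm = 0.
Try snow = 1.
Unit clause (rain) forces rain = 1.
Unit clause (mid) forces mid = 1.
Every clause now holds.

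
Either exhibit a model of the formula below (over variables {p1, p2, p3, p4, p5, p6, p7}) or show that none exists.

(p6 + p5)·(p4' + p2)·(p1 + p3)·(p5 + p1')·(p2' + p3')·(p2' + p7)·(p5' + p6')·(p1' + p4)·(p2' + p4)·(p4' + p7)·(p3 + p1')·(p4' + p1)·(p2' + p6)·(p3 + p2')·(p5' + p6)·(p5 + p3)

p1 ↦ 0, p2 ↦ 0, p3 ↦ 1, p4 ↦ 0, p5 ↦ 0, p6 ↦ 1, p7 ↦ 0

Suppose p6 = 1.
(p5') alone gives p5 = 0.
(p1') alone gives p1 = 0.
(p3) alone gives p3 = 1.
(p2') alone gives p2 = 0.
(p4') alone gives p4 = 0.
All clauses hold; p7 can take either value.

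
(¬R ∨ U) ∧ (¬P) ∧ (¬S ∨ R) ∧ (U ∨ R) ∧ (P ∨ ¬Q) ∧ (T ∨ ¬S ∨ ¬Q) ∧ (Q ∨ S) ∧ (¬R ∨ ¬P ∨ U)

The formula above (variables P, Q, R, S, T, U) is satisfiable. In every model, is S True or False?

True

Suppose S = False.
Unit clause (¬P) forces P = False.
Unit clause (¬Q) forces Q = False.
Now (Q) is unsatisfied and unit — conflict.
So every satisfying assignment has S = True.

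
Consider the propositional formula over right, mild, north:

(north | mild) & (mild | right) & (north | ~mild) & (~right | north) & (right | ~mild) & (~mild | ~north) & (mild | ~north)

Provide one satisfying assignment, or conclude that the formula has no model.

Suppose north = 1.
(~mild) alone gives mild = 0.
Now (mild) is unsatisfied and unit — conflict.
So north must be the other value — set north = 0.
(mild) alone gives mild = 1.
Now (~mild) is unsatisfied and unit — conflict.
Neither north = 1 nor north = 0 works.

UNSATISFIABLE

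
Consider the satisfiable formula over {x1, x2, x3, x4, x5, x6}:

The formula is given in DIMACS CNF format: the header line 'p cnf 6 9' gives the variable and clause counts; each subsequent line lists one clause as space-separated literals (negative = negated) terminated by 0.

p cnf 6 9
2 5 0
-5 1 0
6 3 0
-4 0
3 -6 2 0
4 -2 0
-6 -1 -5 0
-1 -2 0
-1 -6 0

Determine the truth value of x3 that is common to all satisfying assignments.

True

Suppose x3 = False.
From the singleton clause (x6), x6 = True.
From the singleton clause (¬x4), x4 = False.
From the singleton clause (x2), x2 = True.
But (¬x2) is also a unit clause — contradiction.
So every satisfying assignment has x3 = True.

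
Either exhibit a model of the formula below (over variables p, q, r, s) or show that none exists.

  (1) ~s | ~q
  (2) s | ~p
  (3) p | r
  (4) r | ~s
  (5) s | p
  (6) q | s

p=1; q=0; r=1; s=1

Suppose s = 1.
(~q) alone gives q = 0.
(r) alone gives r = 1.
No clause remains; p is free.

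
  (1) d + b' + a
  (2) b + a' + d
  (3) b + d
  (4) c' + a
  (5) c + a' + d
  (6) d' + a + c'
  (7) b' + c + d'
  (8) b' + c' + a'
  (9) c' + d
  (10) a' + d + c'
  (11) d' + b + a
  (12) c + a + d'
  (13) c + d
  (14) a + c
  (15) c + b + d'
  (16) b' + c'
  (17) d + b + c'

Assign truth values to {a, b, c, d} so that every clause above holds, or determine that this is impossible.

Try b = 0.
From the singleton clause (d), d = 1.
From the singleton clause (a), a = 1.
From the singleton clause (c), c = 1.
All clauses are satisfied.

a ↦ 1; b ↦ 0; c ↦ 1; d ↦ 1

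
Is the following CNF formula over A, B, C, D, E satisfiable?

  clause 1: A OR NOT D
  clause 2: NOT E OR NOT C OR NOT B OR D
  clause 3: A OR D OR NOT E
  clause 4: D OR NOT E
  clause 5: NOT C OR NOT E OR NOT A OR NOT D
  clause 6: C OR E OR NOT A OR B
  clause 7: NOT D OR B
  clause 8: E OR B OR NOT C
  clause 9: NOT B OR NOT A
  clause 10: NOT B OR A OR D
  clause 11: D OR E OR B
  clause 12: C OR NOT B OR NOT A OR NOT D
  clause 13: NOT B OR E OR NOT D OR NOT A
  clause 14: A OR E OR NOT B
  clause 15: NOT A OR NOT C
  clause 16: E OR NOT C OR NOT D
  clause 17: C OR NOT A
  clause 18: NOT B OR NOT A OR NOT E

No, unsatisfiable

Suppose A = true.
(NOT B) alone gives B = false.
(NOT D) alone gives D = false.
(NOT E) alone gives E = false.
That conflicts with the unit clause (E).
Backtrack on A: now try A = false.
(NOT D) alone gives D = false.
(NOT E) alone gives E = false.
(NOT B) alone gives B = false.
That conflicts with the unit clause (B).
Both values of A lead to a conflict.
No assignment satisfies every clause.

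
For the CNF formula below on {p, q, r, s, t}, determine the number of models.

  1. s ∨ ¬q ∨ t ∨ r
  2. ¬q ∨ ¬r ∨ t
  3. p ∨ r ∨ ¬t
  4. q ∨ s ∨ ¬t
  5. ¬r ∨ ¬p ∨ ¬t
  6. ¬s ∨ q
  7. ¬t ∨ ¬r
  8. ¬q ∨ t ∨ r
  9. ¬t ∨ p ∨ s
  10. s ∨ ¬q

5

There are 2^5 = 32 truth assignments over (p, q, r, s, t).
Split on t. With t = True, the clauses containing t are satisfied and ¬t drops from the rest; 1 of the 2^4 = 16 assignments to the other variables satisfy what remains.
With t = False, by the same count on the reduced clause set, 4 assignments work.
Total: 1 + 4 = 5.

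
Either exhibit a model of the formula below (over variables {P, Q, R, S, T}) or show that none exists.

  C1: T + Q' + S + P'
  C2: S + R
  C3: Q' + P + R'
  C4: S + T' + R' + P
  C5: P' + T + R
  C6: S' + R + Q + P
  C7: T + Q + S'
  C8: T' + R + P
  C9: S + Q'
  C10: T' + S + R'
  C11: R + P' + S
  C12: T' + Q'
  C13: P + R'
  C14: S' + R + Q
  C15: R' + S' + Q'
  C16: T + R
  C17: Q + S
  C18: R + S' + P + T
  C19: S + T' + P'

P: 1, Q: 0, R: 1, S: 1, T: 1

Try S = 1.
Try T = 1.
(Q') alone gives Q = 0.
(R) alone gives R = 1.
(P) alone gives P = 1.
All clauses are satisfied.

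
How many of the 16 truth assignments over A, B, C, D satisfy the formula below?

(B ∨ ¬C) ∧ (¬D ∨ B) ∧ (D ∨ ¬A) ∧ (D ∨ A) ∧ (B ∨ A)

4

There are 2^4 = 16 truth assignments over (A, B, C, D).
Check each against the 5 clauses (columns in the order A, B, C, D):
  F F F F  ✗ fails (D ∨ A)
  F F F T  ✗ fails (¬D ∨ B)
  F F T F  ✗ fails (B ∨ ¬C)
  F F T T  ✗ fails (B ∨ ¬C)
  F T F F  ✗ fails (D ∨ A)
  F T F T  ✓ satisfies all
  F T T F  ✗ fails (D ∨ A)
  F T T T  ✓ satisfies all
  T F F F  ✗ fails (D ∨ ¬A)
  T F F T  ✗ fails (¬D ∨ B)
  T F T F  ✗ fails (B ∨ ¬C)
  T F T T  ✗ fails (B ∨ ¬C)
  T T F F  ✗ fails (D ∨ ¬A)
  T T F T  ✓ satisfies all
  T T T F  ✗ fails (D ∨ ¬A)
  T T T T  ✓ satisfies all
4 of the 16 rows are models.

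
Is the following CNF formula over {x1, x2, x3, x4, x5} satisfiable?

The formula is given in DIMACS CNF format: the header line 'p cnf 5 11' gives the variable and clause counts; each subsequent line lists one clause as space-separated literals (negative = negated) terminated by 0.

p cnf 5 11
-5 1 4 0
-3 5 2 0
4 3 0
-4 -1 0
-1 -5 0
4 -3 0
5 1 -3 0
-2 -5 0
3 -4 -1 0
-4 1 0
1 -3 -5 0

No

Branch on x4: set x4 = True.
From the singleton clause (¬x1), x1 = False.
Now (x1) is unsatisfied and unit — conflict.
Undo x4 and try x4 = False.
From the singleton clause (x3), x3 = True.
Now (¬x3) is unsatisfied and unit — conflict.
Neither x4 = True nor x4 = False works.
No assignment satisfies every clause.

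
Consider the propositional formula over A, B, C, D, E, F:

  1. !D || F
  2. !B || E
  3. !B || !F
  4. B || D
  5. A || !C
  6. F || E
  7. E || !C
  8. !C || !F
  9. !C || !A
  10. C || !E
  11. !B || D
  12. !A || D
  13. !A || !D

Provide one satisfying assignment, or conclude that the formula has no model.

A=false,  B=false,  C=false,  D=true,  E=false,  F=true

Case D = true:
The clause (F) is unit, so F = true.
The clause (!B) is unit, so B = false.
The clause (!C) is unit, so C = false.
The clause (!E) is unit, so E = false.
The clause (!A) is unit, so A = false.
This assignment satisfies each clause.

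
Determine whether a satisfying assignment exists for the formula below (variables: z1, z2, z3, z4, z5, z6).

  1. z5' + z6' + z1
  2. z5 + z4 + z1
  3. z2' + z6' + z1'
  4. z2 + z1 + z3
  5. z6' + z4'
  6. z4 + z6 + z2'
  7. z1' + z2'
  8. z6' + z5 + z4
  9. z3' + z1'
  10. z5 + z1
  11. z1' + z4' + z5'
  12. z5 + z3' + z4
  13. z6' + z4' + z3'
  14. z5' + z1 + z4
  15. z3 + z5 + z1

Yes, satisfiable

Case z6 = 0:
Case z4 = 0:
Unit clause (z2') forces z2 = 0.
Case z5 = 1:
Unit clause (z1) forces z1 = 1.
Unit clause (z3') forces z3 = 0.
All clauses are satisfied.
A satisfying assignment: z1: 1, z2: 0, z3: 0, z4: 0, z5: 1, z6: 0.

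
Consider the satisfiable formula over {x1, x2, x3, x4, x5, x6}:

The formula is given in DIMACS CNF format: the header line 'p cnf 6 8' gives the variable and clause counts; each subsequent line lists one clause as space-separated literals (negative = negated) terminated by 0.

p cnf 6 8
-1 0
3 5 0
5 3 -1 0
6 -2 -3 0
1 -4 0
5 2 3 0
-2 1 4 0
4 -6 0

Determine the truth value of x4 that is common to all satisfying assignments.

Suppose x4 = True.
Unit clause (¬x1) forces x1 = False.
That conflicts with the unit clause (x1).
So every satisfying assignment has x4 = False.

False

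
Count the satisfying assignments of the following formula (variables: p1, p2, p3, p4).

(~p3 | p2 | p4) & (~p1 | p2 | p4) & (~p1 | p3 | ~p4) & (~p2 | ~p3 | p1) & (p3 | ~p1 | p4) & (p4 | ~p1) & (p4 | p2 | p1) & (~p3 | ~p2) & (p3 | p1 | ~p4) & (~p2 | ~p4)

3

There are 2^4 = 16 truth assignments over (p1, p2, p3, p4).
Split on p2. With p2 = 1, the clauses containing p2 are satisfied and ~p2 drops from the rest; 1 of the 2^3 = 8 assignments to the other variables satisfy what remains.
With p2 = 0, by the same count on the reduced clause set, 2 assignments work.
(One model: p1=F, p2=F, p3=T, p4=T.)
Total: 1 + 2 = 3.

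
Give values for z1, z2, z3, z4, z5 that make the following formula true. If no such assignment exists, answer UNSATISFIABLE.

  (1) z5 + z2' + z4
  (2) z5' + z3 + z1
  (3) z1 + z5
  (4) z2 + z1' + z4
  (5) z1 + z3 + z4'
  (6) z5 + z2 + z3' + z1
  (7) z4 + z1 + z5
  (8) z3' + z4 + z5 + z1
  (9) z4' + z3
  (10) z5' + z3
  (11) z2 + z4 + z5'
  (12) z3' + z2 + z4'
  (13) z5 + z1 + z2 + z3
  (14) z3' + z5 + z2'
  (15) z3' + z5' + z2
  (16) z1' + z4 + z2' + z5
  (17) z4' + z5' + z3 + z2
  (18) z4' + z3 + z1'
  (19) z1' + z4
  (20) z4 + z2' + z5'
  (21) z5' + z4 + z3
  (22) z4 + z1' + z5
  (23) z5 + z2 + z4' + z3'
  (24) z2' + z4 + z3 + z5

Case z1 = 0:
Unit clause (z5) forces z5 = 1.
Unit clause (z3) forces z3 = 1.
Unit clause (z2) forces z2 = 1.
Unit clause (z4) forces z4 = 1.
All clauses are satisfied.

z1 ↦ 0, z2 ↦ 1, z3 ↦ 1, z4 ↦ 1, z5 ↦ 1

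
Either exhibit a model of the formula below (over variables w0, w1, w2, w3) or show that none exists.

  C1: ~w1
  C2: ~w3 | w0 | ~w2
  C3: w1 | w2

(~w1) alone gives w1 = 0.
(w2) alone gives w2 = 1.
Try w3 = 0.
All clauses hold; w0 can take either value.

w0: 1; w1: 0; w2: 1; w3: 0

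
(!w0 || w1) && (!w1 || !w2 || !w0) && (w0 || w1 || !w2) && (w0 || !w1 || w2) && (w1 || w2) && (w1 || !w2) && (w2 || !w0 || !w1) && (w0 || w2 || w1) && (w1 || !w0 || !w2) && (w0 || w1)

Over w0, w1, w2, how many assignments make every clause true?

There are 2^3 = 8 truth assignments over (w0, w1, w2).
Check each against the 10 clauses (columns in the order w0, w1, w2):
  F F F  ✗ fails (w1 || w2)
  F F T  ✗ fails (w0 || w1 || !w2)
  F T F  ✗ fails (w0 || !w1 || w2)
  F T T  ✓ satisfies all
  T F F  ✗ fails (!w0 || w1)
  T F T  ✗ fails (!w0 || w1)
  T T F  ✗ fails (w2 || !w0 || !w1)
  T T T  ✗ fails (!w1 || !w2 || !w0)
1 of the 8 rows is a model.

1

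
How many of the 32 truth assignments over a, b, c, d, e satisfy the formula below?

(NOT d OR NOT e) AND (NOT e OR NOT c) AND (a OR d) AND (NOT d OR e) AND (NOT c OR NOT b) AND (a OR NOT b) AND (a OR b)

5

There are 2^5 = 32 truth assignments over (a, b, c, d, e).
Split on c. With c = true, the clauses containing c are satisfied and NOT c drops from the rest; 1 of the 2^4 = 16 assignments to the other variables satisfy what remains.
With c = false, by the same count on the reduced clause set, 4 assignments work.
Total: 1 + 4 = 5.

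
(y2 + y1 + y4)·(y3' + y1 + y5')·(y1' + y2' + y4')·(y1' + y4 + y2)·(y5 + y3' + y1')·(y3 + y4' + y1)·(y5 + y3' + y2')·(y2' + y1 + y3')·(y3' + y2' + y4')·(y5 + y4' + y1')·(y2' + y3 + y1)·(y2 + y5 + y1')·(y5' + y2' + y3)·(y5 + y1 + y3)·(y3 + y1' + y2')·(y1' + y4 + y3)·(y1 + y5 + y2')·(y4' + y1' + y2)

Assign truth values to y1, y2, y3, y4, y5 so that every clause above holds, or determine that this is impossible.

Try y2 = 1.
Try y1 = 1.
Unit clause (y4') forces y4 = 0.
Unit clause (y3) forces y3 = 1.
Unit clause (y5) forces y5 = 1.
This assignment satisfies each clause.

y1 ↦ 1, y2 ↦ 1, y3 ↦ 1, y4 ↦ 0, y5 ↦ 1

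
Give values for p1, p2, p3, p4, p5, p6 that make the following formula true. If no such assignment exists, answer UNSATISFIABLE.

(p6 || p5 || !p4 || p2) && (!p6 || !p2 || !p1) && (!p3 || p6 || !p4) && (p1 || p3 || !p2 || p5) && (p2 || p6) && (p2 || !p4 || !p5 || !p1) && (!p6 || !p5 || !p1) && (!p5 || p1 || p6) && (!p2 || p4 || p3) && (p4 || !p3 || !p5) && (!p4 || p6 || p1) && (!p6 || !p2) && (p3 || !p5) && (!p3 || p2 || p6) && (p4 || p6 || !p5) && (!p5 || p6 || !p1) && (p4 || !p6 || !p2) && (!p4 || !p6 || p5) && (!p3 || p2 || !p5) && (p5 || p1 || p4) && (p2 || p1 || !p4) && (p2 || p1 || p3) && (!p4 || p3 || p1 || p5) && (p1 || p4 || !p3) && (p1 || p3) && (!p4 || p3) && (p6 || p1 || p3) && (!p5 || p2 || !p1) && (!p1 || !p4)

p1 ↦ true; p2 ↦ false; p3 ↦ true; p4 ↦ false; p5 ↦ false; p6 ↦ true

Try p2 = false.
The clause (p6) is unit, so p6 = true.
Try p5 = false.
The clause (!p4) is unit, so p4 = false.
The clause (p1) is unit, so p1 = true.
No clause remains; p3 is free.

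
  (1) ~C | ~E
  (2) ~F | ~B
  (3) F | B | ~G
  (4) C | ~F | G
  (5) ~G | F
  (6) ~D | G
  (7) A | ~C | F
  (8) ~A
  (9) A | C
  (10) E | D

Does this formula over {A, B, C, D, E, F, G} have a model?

Yes

From the singleton clause (~A), A = 0.
From the singleton clause (C), C = 1.
From the singleton clause (~E), E = 0.
From the singleton clause (F), F = 1.
From the singleton clause (~B), B = 0.
From the singleton clause (D), D = 1.
From the singleton clause (G), G = 1.
This assignment satisfies each clause.
A satisfying assignment: A=0; B=0; C=1; D=1; E=0; F=1; G=1.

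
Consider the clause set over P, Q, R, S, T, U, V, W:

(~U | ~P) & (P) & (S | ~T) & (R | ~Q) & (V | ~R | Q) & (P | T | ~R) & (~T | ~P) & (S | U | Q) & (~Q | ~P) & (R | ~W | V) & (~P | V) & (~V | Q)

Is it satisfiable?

No

The clause (P) is unit, so P = 1.
The clause (~U) is unit, so U = 0.
The clause (~T) is unit, so T = 0.
The clause (~Q) is unit, so Q = 0.
The clause (S) is unit, so S = 1.
The clause (V) is unit, so V = 1.
That conflicts with the unit clause (~V).
No assignment satisfies every clause.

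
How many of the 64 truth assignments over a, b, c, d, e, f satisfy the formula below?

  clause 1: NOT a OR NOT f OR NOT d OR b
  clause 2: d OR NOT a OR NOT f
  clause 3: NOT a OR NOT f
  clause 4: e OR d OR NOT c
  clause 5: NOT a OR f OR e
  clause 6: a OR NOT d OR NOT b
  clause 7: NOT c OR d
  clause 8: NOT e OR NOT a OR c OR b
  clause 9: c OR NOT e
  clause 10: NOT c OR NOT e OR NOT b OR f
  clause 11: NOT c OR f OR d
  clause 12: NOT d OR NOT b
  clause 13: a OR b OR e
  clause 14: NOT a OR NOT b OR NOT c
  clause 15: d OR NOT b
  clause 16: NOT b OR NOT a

There are 2^6 = 64 truth assignments over (a, b, c, d, e, f).
Split on b. With b = true, the clauses containing b are satisfied and NOT b drops from the rest; 0 of the 2^5 = 32 assignments to the other variables satisfy what remains.
With b = false, by the same count on the reduced clause set, 3 assignments work.
(One model: a=F, b=F, c=T, d=T, e=T, f=F.)
Total: 0 + 3 = 3.

3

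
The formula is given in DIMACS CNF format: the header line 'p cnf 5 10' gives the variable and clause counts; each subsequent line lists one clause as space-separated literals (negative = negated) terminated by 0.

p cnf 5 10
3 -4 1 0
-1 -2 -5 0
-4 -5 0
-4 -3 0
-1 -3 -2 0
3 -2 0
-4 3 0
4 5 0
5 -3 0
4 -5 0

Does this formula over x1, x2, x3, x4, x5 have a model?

No

Branch on x4: set x4 = False.
From the singleton clause (x5), x5 = True.
Now (¬x5) is unsatisfied and unit — conflict.
Backtrack on x4: now try x4 = True.
From the singleton clause (¬x5), x5 = False.
From the singleton clause (¬x3), x3 = False.
Now (x3) is unsatisfied and unit — conflict.
Both values of x4 lead to a conflict.
No assignment satisfies every clause.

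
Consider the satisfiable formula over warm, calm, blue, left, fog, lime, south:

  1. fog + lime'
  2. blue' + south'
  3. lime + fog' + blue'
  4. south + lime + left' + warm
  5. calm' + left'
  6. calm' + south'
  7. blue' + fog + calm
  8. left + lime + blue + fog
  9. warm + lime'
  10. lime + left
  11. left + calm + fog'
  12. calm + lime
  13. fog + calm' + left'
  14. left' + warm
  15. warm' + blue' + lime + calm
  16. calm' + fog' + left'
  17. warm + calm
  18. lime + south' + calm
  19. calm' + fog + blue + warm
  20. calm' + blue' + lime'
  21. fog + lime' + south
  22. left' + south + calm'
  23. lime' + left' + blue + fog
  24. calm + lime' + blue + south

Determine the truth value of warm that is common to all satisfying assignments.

Suppose warm = 0.
From the singleton clause (lime'), lime = 0.
From the singleton clause (left), left = 1.
That conflicts with the unit clause (left').
So every satisfying assignment has warm = True.

True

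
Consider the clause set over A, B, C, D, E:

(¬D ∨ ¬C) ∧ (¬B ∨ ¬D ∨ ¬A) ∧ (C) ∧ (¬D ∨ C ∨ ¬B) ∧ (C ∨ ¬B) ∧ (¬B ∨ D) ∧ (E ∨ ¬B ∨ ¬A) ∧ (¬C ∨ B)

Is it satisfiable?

(C) alone gives C = True.
(¬D) alone gives D = False.
(¬B) alone gives B = False.
That conflicts with the unit clause (B).
No assignment satisfies every clause.

No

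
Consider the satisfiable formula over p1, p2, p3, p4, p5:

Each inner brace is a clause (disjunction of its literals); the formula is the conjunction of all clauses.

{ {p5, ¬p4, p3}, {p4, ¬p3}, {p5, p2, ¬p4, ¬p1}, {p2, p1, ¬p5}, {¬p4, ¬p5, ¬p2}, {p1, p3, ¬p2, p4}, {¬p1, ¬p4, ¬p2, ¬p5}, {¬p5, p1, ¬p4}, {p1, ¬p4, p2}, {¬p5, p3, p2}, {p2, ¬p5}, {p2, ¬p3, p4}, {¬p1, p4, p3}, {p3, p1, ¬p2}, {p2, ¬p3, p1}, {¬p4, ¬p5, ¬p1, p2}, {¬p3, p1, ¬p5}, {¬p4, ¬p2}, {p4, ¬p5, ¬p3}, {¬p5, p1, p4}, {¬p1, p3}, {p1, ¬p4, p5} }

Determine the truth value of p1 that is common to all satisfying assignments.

Suppose p1 = True.
From the singleton clause (p3), p3 = True.
From the singleton clause (p4), p4 = True.
From the singleton clause (¬p2), p2 = False.
From the singleton clause (p5), p5 = True.
That conflicts with the unit clause (¬p5).
So every satisfying assignment has p1 = False.

False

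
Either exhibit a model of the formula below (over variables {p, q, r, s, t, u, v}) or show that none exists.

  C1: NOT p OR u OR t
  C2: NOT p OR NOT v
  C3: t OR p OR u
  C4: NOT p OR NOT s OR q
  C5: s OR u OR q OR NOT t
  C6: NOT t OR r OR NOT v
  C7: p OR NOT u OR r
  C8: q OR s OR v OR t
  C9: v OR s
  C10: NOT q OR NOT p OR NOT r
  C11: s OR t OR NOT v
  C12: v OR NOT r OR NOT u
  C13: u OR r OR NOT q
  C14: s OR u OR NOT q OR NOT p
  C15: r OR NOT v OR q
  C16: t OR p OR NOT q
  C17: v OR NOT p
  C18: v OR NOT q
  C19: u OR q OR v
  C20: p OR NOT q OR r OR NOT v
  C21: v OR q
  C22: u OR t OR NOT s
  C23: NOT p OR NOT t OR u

Branch on p: set p = false.
Branch on t: set t = true.
Branch on r: set r = true.
Branch on v: set v = true.
Branch on s: set s = true.
All clauses hold; q, u can take either value.

p: false,  q: false,  r: true,  s: true,  t: true,  u: true,  v: true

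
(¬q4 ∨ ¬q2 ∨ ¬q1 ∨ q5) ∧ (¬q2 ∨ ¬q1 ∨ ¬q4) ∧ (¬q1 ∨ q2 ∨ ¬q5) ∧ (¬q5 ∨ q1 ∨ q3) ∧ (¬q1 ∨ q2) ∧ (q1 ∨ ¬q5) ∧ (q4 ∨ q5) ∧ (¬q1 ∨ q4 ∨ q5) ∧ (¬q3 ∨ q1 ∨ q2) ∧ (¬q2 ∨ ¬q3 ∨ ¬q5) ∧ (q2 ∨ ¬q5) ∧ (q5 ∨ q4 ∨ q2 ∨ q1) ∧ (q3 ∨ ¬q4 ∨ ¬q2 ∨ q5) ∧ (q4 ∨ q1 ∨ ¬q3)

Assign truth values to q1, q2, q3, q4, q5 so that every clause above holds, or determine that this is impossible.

q1=False; q2=True; q3=True; q4=True; q5=False

Try q1 = False.
(¬q5) alone gives q5 = False.
(q4) alone gives q4 = True.
Try q3 = True.
(q2) alone gives q2 = True.
Every clause now holds.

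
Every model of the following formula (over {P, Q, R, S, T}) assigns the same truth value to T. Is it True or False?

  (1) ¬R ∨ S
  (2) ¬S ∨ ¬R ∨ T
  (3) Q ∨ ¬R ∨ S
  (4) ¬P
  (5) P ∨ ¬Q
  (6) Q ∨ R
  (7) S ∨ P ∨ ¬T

True

Suppose T = False.
From the singleton clause (¬P), P = False.
From the singleton clause (¬Q), Q = False.
From the singleton clause (R), R = True.
From the singleton clause (S), S = True.
That conflicts with the unit clause (¬S).
So every satisfying assignment has T = True.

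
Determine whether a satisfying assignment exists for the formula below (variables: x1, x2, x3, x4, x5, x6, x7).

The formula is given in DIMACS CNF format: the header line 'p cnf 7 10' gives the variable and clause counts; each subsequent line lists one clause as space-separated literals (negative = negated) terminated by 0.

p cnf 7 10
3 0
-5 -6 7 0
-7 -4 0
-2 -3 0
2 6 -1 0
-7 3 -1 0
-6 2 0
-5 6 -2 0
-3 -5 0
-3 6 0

No, unsatisfiable

(x3) alone gives x3 = True.
(¬x2) alone gives x2 = False.
(¬x6) alone gives x6 = False.
But (x6) is also a unit clause — contradiction.
No assignment satisfies every clause.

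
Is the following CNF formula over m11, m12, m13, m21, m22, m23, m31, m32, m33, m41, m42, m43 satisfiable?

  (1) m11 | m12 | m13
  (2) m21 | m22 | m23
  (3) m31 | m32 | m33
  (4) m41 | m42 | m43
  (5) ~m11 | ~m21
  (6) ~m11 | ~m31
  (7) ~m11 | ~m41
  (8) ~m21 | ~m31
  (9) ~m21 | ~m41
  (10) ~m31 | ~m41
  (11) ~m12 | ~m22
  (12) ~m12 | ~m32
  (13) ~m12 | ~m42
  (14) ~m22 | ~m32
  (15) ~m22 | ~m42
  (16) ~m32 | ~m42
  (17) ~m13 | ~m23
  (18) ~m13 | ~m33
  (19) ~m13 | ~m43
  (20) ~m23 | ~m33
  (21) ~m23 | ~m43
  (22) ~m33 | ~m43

Suppose m11 = 0.
Suppose m12 = 1.
Unit clause (~m22) forces m22 = 0.
Unit clause (~m32) forces m32 = 0.
Unit clause (~m42) forces m42 = 0.
Suppose m21 = 1.
Unit clause (~m31) forces m31 = 0.
Unit clause (m33) forces m33 = 1.
Unit clause (~m41) forces m41 = 0.
Unit clause (m43) forces m43 = 1.
But (~m43) is also a unit clause — contradiction.
Backtrack on m21: now try m21 = 0.
Unit clause (m23) forces m23 = 1.
Unit clause (~m13) forces m13 = 0.
Unit clause (~m33) forces m33 = 0.
Unit clause (m31) forces m31 = 1.
Unit clause (~m41) forces m41 = 0.
Unit clause (m43) forces m43 = 1.
But (~m43) is also a unit clause — contradiction.
Both values of m21 lead to a conflict.
Backtrack on m12: now try m12 = 0.
Unit clause (m13) forces m13 = 1.
Unit clause (~m23) forces m23 = 0.
Unit clause (~m33) forces m33 = 0.
Unit clause (~m43) forces m43 = 0.
Suppose m21 = 1.
Unit clause (~m31) forces m31 = 0.
Unit clause (m32) forces m32 = 1.
Unit clause (~m41) forces m41 = 0.
Unit clause (m42) forces m42 = 1.
But (~m42) is also a unit clause — contradiction.
Backtrack on m21: now try m21 = 0.
Unit clause (m22) forces m22 = 1.
Unit clause (~m32) forces m32 = 0.
Unit clause (m31) forces m31 = 1.
Unit clause (~m41) forces m41 = 0.
Unit clause (m42) forces m42 = 1.
But (~m42) is also a unit clause — contradiction.
Both values of m21 lead to a conflict.
Both values of m12 lead to a conflict.
Backtrack on m11: now try m11 = 1.
Unit clause (~m21) forces m21 = 0.
Unit clause (~m31) forces m31 = 0.
Unit clause (~m41) forces m41 = 0.
Suppose m22 = 1.
Unit clause (~m12) forces m12 = 0.
Unit clause (~m32) forces m32 = 0.
Unit clause (m33) forces m33 = 1.
Unit clause (~m42) forces m42 = 0.
Unit clause (m43) forces m43 = 1.
But (~m43) is also a unit clause — contradiction.
Backtrack on m22: now try m22 = 0.
Unit clause (m23) forces m23 = 1.
Unit clause (~m13) forces m13 = 0.
Unit clause (~m33) forces m33 = 0.
Unit clause (m32) forces m32 = 1.
Unit clause (~m12) forces m12 = 0.
Unit clause (~m42) forces m42 = 0.
Unit clause (m43) forces m43 = 1.
But (~m43) is also a unit clause — contradiction.
Both values of m22 lead to a conflict.
Both values of m11 lead to a conflict.
No assignment satisfies every clause.

No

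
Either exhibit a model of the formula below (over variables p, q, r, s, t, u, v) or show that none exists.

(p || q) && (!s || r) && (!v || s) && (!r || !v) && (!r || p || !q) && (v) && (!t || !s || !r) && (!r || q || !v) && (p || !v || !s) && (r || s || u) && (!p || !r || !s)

UNSATISFIABLE

From the singleton clause (v), v = true.
From the singleton clause (s), s = true.
From the singleton clause (r), r = true.
Now (!r) is unsatisfied and unit — conflict.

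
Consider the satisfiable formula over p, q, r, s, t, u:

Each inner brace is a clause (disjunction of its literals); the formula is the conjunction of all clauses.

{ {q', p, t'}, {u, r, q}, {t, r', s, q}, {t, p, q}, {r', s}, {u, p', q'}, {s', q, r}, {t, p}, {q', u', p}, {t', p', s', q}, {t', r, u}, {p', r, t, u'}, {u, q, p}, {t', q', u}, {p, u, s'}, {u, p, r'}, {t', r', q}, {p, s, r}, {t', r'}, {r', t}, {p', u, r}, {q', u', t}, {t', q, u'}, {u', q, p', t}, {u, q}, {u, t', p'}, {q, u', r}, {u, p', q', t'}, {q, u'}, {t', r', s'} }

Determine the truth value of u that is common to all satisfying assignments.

True

Suppose u = 0.
From the singleton clause (q), q = 1.
From the singleton clause (p'), p = 0.
From the singleton clause (t'), t = 0.
That conflicts with the unit clause (t).
So every satisfying assignment has u = True.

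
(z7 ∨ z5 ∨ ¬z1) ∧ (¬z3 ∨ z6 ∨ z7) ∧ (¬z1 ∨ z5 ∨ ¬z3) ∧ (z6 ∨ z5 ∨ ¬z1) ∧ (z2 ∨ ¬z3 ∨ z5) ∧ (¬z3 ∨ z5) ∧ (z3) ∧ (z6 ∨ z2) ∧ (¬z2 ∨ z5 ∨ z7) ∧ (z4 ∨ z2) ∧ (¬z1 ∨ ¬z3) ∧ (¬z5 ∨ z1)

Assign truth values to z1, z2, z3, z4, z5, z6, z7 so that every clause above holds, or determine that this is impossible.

UNSATISFIABLE

Unit clause (z3) forces z3 = True.
Unit clause (z5) forces z5 = True.
Unit clause (¬z1) forces z1 = False.
Now (z1) is unsatisfied and unit — conflict.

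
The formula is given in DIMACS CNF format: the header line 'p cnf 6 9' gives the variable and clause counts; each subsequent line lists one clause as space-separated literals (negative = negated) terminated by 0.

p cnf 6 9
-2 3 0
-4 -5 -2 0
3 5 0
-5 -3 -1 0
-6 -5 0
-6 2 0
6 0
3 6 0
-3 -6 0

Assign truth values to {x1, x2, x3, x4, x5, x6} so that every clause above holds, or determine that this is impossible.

UNSATISFIABLE

The clause (x6) is unit, so x6 = True.
The clause (¬x5) is unit, so x5 = False.
The clause (x3) is unit, so x3 = True.
That conflicts with the unit clause (¬x3).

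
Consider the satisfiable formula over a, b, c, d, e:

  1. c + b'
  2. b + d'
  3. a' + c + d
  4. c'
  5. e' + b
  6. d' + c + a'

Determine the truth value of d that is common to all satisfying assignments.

Suppose d = 1.
(b) alone gives b = 1.
(c) alone gives c = 1.
But (c') is also a unit clause — contradiction.
So every satisfying assignment has d = False.

False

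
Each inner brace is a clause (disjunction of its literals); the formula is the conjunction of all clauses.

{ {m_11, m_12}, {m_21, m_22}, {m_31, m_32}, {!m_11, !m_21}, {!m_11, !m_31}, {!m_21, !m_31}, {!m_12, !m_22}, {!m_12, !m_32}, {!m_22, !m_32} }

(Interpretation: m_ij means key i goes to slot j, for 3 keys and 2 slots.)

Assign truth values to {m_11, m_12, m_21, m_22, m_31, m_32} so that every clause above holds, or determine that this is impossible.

UNSATISFIABLE

Try m_11 = true.
Unit clause (!m_21) forces m_21 = false.
Unit clause (m_22) forces m_22 = true.
Unit clause (!m_31) forces m_31 = false.
Unit clause (m_32) forces m_32 = true.
That conflicts with the unit clause (!m_32).
That branch fails; take m_11 = false instead.
Unit clause (m_12) forces m_12 = true.
Unit clause (!m_22) forces m_22 = false.
Unit clause (m_21) forces m_21 = true.
Unit clause (!m_31) forces m_31 = false.
Unit clause (m_32) forces m_32 = true.
That conflicts with the unit clause (!m_32).
Either choice for m_11 ends in contradiction.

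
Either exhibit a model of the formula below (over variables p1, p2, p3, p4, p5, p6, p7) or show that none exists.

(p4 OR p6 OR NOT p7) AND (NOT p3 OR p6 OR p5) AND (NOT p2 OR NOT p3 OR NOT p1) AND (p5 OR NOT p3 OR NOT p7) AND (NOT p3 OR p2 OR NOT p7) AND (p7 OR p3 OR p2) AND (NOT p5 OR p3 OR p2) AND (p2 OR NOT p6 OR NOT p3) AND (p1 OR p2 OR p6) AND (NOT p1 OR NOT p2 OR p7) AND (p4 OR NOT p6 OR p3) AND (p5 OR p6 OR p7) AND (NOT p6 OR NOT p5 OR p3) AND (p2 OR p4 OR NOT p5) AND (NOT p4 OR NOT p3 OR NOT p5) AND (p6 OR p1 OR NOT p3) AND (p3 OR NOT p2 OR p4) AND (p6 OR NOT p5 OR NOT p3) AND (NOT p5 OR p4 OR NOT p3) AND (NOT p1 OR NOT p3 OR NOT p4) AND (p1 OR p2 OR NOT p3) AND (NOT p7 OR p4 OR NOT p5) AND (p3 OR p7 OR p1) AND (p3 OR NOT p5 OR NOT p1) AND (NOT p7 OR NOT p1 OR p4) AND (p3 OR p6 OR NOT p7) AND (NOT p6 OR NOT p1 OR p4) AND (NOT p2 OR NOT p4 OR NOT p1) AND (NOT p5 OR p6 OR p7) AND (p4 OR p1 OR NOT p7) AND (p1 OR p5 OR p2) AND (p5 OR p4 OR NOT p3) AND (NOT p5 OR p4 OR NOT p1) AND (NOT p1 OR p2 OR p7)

p1: false; p2: true; p3: false; p4: true; p5: false; p6: true; p7: true

Try p4 = true.
Try p3 = false.
Try p7 = true.
(p6) alone gives p6 = true.
(NOT p5) alone gives p5 = false.
Try p2 = true.
(NOT p1) alone gives p1 = false.
All clauses are satisfied.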